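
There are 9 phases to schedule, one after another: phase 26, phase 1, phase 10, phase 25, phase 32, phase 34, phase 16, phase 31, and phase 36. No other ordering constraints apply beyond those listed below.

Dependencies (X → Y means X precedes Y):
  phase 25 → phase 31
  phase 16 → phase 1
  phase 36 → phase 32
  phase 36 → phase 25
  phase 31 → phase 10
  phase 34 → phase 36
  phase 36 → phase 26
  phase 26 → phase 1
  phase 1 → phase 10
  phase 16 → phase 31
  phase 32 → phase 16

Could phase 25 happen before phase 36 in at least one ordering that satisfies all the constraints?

There is a dependency chain phase 36 → phase 25, so phase 25 always comes after phase 36.
Hence phase 25 can never be scheduled before phase 36.

No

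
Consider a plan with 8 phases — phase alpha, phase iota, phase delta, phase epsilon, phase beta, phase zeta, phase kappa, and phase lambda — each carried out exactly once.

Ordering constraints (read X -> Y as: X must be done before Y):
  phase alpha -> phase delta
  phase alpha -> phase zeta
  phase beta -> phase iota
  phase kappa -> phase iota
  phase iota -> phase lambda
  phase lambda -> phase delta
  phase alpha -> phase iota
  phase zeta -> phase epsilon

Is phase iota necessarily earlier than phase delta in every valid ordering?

Yes

Following the dependencies: phase iota → phase lambda → phase delta.
That forces phase iota before phase delta in every valid schedule.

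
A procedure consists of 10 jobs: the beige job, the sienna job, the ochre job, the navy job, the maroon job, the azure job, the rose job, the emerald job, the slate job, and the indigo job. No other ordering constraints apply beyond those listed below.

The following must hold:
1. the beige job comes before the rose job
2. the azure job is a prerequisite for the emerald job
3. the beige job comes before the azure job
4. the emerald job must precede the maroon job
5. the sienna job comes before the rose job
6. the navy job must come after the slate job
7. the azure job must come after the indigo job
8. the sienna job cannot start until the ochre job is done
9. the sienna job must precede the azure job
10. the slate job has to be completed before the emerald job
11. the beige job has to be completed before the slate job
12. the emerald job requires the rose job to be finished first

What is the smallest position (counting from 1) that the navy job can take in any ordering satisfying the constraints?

Working backwards through the constraints from the navy job, its full set of required predecessors is the beige job, the slate job — 2 of them.
With 2 mandatory predecessors, the earliest the navy job can sit is position 2+1 = 3, and placing just those 2 first achieves it.

3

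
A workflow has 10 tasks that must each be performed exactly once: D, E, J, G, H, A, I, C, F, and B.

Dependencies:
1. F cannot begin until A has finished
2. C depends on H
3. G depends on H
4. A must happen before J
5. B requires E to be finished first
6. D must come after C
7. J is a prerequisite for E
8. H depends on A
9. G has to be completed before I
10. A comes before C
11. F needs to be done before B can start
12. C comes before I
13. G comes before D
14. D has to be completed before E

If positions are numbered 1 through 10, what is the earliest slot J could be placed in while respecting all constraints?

Working backwards through the constraints from J, its only required predecessor is A.
With 1 mandatory predecessor, the earliest J can sit is position 1+1 = 2, and placing just that one first achieves it.

2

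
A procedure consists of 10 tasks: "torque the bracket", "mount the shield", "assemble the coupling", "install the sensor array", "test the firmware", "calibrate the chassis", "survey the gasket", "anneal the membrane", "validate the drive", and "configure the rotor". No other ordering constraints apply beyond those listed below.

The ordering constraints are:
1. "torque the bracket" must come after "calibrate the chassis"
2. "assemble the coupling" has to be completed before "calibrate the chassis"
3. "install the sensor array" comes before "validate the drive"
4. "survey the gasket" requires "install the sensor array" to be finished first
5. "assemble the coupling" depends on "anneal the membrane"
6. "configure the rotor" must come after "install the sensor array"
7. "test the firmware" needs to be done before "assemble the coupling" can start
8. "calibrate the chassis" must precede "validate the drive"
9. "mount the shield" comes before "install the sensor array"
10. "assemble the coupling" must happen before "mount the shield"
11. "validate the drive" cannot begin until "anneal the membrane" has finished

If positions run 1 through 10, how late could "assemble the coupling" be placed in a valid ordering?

Following every chain forward from "assemble the coupling", the tasks that must come later are "torque the bracket", "mount the shield", "install the sensor array", "calibrate the chassis", "survey the gasket", "validate the drive", "configure the rotor" — 7 of them.
So at least 7 tasks follow "assemble the coupling", putting "assemble the coupling" no later than position 3. That position is achievable by scheduling everything else first.

3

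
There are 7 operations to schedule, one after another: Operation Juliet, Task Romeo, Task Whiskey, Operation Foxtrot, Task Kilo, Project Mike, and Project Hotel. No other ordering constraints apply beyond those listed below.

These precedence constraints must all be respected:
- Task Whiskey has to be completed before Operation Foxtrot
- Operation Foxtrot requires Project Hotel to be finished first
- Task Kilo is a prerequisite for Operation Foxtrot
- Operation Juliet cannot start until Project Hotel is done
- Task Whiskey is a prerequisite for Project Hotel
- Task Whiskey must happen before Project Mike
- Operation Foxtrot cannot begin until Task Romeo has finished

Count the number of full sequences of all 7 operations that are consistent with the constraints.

174

3 operations have no prerequisites (Task Romeo, Task Whiskey, Task Kilo), so any of them could come first.
Counting all ways to extend the partial order to a total order gives 174.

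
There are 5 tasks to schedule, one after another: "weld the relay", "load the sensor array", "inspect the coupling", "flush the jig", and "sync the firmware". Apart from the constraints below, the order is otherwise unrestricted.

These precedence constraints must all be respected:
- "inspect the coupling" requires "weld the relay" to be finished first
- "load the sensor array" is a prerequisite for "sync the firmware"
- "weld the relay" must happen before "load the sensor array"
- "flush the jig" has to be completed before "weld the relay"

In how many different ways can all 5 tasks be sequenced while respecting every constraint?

3

"flush the jig" is the only task with nothing required before it, so every ordering starts there.
Counting all ways to extend the partial order to a total order gives 3.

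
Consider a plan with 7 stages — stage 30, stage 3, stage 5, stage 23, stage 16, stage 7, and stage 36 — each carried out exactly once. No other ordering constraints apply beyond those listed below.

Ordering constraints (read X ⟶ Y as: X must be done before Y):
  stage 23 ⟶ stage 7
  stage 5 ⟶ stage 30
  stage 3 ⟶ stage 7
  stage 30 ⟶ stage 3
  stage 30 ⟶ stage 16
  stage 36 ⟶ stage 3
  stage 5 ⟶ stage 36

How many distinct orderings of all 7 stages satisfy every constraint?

40

2 stages have no prerequisites (stage 5, stage 23), so any of them could come first.
Counting all ways to extend the partial order to a total order gives 40.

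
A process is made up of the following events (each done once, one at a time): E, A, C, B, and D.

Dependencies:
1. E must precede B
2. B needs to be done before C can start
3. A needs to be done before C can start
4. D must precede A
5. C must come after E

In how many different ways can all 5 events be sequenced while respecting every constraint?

6

2 events have no prerequisites (E, D), so any of them could come first.
Enumerating by repeatedly choosing an available event (one whose prerequisites are all placed) gives 6 distinct complete orderings.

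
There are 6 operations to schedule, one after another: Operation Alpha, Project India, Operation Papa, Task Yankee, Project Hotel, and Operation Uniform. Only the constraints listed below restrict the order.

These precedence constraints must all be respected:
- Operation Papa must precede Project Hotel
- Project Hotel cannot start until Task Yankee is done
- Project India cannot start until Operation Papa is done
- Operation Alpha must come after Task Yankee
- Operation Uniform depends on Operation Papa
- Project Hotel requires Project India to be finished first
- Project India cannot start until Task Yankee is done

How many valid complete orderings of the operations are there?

30

The operations with no prerequisites are Operation Papa, Task Yankee; any of them can be placed first.
Enumerating by repeatedly choosing an available operation (one whose prerequisites are all placed) gives 30 distinct complete orderings.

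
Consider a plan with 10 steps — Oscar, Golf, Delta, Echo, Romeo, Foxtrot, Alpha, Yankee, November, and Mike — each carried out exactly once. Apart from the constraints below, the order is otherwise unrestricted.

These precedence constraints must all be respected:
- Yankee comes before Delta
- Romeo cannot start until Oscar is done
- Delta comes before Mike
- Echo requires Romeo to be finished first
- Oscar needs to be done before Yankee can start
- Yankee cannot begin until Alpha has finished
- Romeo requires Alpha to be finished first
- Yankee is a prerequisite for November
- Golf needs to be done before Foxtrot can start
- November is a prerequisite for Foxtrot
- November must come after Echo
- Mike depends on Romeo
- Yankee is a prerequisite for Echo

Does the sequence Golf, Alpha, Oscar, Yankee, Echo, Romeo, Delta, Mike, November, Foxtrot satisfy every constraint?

Here Romeo comes after Echo.
But one of the constraints requires Romeo before Echo, so this ordering violates it.

No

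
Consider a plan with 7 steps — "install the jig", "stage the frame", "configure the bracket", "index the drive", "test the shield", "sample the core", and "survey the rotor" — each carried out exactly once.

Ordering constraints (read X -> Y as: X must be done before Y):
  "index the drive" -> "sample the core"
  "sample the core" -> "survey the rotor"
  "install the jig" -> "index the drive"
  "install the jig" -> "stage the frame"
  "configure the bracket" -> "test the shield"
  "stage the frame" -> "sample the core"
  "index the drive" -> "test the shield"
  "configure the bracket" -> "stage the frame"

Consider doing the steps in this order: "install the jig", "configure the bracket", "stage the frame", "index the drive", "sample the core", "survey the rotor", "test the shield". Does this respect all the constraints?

Every stated constraint is respected: "configure the bracket" sits at position 2, ahead of "test the shield" at position 7, and each of the other listed pairs likewise has the predecessor earlier in the sequence.

Yes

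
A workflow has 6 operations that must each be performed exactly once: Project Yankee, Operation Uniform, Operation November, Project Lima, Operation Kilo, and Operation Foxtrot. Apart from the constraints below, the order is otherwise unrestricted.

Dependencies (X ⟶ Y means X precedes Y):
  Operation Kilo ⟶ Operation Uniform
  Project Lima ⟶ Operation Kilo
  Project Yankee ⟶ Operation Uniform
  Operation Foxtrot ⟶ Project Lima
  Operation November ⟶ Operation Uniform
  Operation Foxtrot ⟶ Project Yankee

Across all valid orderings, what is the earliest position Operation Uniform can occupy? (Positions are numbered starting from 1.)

Every operation that must precede Operation Uniform has to come before it. Tracing all chains that end at Operation Uniform, those operations are: Project Yankee, Operation November, Project Lima, Operation Kilo, Operation Foxtrot — 5 in total.
So at minimum 5 operations come before Operation Uniform, putting Operation Uniform no earlier than position 6. That position is achievable by scheduling exactly those predecessors first.

6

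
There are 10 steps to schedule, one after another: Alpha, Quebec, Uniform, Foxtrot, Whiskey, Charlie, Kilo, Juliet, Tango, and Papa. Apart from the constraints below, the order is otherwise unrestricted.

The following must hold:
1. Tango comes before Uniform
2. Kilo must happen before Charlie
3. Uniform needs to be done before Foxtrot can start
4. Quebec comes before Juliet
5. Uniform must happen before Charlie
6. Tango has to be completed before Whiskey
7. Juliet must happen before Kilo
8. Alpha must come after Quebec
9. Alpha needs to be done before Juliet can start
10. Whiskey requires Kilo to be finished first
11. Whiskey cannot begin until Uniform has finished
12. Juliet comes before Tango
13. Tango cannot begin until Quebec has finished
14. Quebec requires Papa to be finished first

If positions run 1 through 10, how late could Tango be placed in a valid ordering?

6

Following every chain forward from Tango, the steps that must come later are Uniform, Foxtrot, Whiskey, Charlie — 4 of them.
So at least 4 steps follow Tango, putting Tango no later than position 6. That position is achievable by scheduling everything else first.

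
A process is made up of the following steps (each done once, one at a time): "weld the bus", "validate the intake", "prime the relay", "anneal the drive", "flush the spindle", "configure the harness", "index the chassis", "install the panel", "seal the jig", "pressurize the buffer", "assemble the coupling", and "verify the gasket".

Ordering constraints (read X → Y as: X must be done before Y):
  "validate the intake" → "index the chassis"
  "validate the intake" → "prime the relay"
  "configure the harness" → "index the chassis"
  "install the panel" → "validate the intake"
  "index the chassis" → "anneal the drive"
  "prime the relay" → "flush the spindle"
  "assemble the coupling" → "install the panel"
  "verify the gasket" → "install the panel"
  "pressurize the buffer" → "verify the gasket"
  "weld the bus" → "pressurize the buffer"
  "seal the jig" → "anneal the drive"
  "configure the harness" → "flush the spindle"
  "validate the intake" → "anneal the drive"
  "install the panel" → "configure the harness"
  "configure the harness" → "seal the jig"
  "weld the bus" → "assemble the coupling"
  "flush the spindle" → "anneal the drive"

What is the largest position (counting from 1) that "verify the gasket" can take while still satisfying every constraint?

Every step that must follow "verify the gasket" has to come after it. Tracing all chains starting from "verify the gasket", those steps are: "validate the intake", "prime the relay", "anneal the drive", "flush the spindle", "configure the harness", "index the chassis", "install the panel", "seal the jig" — 8 in total.
With 8 mandatory successors out of 12 steps total, the latest slot for "verify the gasket" is 12−8 = 4, and it's reachable by doing all non-successors before "verify the gasket".

4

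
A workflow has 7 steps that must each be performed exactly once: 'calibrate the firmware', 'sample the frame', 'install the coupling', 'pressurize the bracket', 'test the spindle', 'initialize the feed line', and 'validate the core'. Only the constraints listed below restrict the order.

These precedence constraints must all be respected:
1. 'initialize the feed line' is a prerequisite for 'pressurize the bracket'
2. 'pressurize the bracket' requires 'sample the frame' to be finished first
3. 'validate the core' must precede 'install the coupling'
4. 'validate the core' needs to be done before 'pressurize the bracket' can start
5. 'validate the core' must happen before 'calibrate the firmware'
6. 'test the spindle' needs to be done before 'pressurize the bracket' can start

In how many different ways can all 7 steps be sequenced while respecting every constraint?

The steps with no prerequisites are 'sample the frame', 'test the spindle', 'initialize the feed line', 'validate the core'; any of them can be placed first.
Systematically extending each partial ordering one step at a time and counting, there are 408 complete orderings.

408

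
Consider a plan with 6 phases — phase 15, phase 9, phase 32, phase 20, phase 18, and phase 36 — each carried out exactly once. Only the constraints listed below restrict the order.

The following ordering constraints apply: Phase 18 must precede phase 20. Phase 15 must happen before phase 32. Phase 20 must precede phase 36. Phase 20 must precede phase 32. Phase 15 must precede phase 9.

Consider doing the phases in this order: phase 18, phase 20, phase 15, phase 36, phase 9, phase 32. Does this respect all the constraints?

Going through the constraints one by one, each required predecessor appears earlier in the sequence than its dependent — e.g. phase 20 (position 2) is before phase 32 (position 6), as required.

Yes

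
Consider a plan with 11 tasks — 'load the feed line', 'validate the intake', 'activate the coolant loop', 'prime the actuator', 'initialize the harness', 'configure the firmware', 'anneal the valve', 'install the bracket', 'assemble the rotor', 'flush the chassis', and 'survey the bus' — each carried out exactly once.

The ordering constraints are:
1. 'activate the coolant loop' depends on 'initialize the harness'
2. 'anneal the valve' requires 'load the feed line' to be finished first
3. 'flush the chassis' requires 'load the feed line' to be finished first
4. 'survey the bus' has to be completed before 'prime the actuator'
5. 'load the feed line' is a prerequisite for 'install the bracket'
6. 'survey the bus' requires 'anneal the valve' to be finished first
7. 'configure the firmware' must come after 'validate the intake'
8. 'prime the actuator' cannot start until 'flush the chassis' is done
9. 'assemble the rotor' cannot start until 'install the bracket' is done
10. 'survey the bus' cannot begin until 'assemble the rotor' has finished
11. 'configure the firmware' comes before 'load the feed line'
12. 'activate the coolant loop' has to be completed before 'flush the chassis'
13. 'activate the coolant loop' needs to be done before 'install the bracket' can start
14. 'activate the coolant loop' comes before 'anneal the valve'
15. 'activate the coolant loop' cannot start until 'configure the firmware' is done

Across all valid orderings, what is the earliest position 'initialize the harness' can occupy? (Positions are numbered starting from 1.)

'initialize the harness' has no prerequisites at all, so it can go in position 1.

1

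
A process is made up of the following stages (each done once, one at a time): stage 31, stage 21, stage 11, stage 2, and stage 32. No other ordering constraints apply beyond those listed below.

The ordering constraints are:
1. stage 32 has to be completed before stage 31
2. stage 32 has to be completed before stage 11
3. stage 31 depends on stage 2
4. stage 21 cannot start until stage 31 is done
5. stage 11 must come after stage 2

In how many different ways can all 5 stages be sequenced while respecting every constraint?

The stages with no prerequisites are stage 2, stage 32; any of them can be placed first.
Counting all ways to extend the partial order to a total order gives 6.

6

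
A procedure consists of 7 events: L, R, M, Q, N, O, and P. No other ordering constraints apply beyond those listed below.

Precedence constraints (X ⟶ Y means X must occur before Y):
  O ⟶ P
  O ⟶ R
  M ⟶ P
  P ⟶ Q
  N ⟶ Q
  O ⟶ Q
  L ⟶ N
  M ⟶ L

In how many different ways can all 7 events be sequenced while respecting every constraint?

The events with no prerequisites are M, O; any of them can be placed first.
Counting all ways to extend the partial order to a total order gives 44.

44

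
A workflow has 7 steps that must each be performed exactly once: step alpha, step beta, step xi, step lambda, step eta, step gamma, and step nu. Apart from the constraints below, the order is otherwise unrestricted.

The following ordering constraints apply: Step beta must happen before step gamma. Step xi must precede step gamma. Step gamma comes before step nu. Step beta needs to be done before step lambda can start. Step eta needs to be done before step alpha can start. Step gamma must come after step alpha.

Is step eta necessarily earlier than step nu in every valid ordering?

Following the dependencies: step eta → step alpha → step gamma → step nu.
That forces step eta before step nu in every valid schedule.

Yes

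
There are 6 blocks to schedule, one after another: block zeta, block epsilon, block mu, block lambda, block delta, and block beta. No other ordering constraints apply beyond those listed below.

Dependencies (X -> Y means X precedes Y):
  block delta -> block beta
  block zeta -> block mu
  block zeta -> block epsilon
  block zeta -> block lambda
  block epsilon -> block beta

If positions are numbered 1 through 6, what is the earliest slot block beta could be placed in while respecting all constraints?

Working backwards through the constraints from block beta, its full set of required predecessors is block zeta, block epsilon, block delta — 3 of them.
So at minimum 3 blocks come before block beta, putting block beta no earlier than position 4. That position is achievable by scheduling exactly those predecessors first.

4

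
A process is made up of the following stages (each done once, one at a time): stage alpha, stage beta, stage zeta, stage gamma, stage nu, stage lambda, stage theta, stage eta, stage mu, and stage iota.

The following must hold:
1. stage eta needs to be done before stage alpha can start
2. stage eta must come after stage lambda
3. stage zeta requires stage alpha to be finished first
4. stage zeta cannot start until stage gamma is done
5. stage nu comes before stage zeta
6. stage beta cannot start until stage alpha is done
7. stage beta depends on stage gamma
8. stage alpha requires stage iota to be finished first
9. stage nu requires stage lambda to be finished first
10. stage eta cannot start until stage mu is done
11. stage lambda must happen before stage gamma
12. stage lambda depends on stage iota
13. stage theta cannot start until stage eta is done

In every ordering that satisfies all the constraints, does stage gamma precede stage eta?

No

Stage gamma and stage eta are not related by any chain of constraints.
A valid ordering placing stage eta before stage gamma exists, so the answer is no.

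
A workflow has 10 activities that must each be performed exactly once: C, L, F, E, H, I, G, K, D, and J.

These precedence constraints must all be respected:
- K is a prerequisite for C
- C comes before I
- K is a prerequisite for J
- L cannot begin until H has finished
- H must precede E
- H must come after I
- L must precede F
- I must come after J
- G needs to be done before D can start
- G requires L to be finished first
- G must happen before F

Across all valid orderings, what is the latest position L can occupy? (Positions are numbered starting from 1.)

Following every chain forward from L, the activities that must come later are F, G, D — 3 of them.
With 3 mandatory successors out of 10 activities total, the latest slot for L is 10−3 = 7, and it's reachable by doing all non-successors before L.

7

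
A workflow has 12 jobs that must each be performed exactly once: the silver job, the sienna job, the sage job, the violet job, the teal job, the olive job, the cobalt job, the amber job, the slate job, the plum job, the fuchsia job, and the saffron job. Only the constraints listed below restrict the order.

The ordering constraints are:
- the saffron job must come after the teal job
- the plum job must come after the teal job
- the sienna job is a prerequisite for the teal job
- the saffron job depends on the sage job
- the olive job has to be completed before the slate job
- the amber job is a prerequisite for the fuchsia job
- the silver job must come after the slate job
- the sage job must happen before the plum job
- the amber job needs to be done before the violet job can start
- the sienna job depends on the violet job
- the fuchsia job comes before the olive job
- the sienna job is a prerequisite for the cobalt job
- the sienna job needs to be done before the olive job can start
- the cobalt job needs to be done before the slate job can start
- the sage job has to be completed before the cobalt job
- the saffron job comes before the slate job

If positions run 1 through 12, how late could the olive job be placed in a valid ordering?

The jobs that are forced after the olive job, directly or by a chain of constraints, are the silver job, the slate job. That's 2 jobs.
So at least 2 jobs follow the olive job, putting the olive job no later than position 10. That position is achievable by scheduling everything else first.

10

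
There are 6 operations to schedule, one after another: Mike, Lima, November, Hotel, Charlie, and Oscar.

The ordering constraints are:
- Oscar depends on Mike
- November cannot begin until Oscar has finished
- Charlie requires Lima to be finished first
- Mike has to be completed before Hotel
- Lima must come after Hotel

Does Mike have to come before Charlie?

Yes

There is a constraint chain Mike → Hotel → Lima → Charlie.
That forces Mike before Charlie in every valid schedule.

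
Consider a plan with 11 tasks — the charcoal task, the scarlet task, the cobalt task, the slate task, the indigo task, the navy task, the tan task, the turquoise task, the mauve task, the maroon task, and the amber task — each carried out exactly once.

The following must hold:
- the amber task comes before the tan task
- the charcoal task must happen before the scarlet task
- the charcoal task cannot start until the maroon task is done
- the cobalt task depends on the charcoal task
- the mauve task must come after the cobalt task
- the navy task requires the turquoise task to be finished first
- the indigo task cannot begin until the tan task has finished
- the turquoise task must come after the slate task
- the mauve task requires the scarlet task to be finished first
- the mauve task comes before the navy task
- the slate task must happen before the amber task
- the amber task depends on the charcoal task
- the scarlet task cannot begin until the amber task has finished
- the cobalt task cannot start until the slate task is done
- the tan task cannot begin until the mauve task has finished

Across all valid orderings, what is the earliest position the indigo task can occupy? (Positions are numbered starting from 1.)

Every task that must precede the indigo task has to come before it. Tracing all chains that end at the indigo task, those tasks are: the charcoal task, the scarlet task, the cobalt task, the slate task, the tan task, the mauve task, the maroon task, the amber task — 8 in total.
So at minimum 8 tasks come before the indigo task, putting the indigo task no earlier than position 9. That position is achievable by scheduling exactly those predecessors first.

9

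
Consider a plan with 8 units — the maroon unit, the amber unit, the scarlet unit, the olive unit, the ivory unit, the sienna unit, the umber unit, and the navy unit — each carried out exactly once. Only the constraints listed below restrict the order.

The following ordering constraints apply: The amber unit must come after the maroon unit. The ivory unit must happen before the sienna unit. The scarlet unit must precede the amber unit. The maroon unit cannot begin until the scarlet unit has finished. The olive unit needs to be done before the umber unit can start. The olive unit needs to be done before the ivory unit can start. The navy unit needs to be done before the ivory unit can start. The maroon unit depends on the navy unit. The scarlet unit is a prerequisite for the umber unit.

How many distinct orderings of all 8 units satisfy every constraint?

252

3 units have no prerequisites (the scarlet unit, the olive unit, the navy unit), so any of them could come first.
Enumerating by repeatedly choosing an available unit (one whose prerequisites are all placed) gives 252 distinct complete orderings.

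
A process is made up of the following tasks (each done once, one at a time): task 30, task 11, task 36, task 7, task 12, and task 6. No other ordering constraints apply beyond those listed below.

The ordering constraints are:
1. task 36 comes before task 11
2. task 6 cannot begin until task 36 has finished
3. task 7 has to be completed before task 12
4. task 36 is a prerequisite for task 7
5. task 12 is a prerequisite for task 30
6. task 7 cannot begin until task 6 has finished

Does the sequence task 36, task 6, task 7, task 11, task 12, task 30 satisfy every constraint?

Going through the constraints one by one, each required predecessor appears earlier in the sequence than its dependent — e.g. task 36 (position 1) is before task 11 (position 4), as required.

Yes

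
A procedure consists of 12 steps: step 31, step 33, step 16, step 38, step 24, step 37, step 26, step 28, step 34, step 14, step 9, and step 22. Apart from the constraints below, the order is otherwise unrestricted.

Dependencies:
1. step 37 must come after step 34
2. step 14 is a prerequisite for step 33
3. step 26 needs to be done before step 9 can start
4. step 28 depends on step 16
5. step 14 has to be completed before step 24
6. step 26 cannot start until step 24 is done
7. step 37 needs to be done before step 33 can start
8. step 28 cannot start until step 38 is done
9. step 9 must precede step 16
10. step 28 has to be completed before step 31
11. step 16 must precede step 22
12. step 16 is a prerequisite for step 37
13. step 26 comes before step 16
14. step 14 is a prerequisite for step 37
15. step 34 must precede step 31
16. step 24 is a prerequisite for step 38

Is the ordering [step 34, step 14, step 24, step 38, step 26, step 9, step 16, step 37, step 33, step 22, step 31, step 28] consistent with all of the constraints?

No

Here step 28 comes after step 31.
Since step 28 is required before step 31, the ordering is invalid.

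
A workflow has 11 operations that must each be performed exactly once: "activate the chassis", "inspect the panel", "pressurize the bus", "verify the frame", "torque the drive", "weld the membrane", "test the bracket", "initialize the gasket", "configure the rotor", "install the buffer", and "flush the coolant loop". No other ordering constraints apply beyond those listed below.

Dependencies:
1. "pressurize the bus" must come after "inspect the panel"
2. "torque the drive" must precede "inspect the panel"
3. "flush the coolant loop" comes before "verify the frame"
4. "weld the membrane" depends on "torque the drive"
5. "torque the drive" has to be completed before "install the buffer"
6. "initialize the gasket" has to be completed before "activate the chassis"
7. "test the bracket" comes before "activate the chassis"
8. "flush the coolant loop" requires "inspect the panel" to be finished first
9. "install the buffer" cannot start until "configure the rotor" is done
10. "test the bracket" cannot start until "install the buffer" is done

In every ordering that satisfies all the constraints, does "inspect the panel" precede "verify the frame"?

Yes

Chaining the stated constraints: "inspect the panel" → "flush the coolant loop" → "verify the frame".
So "inspect the panel" must precede "verify the frame" in any valid ordering.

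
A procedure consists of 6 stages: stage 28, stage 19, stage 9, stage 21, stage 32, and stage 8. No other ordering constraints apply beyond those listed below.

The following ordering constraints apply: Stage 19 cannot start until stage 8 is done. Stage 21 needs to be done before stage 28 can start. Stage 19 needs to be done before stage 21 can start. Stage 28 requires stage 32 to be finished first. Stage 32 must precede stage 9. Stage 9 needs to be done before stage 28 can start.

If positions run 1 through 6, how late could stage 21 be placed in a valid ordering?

5

Following the constraints forward from stage 21, its only required successor is stage 28.
With 1 mandatory successor out of 6 stages total, the latest slot for stage 21 is 6−1 = 5, and it's reachable by doing all non-successors before stage 21.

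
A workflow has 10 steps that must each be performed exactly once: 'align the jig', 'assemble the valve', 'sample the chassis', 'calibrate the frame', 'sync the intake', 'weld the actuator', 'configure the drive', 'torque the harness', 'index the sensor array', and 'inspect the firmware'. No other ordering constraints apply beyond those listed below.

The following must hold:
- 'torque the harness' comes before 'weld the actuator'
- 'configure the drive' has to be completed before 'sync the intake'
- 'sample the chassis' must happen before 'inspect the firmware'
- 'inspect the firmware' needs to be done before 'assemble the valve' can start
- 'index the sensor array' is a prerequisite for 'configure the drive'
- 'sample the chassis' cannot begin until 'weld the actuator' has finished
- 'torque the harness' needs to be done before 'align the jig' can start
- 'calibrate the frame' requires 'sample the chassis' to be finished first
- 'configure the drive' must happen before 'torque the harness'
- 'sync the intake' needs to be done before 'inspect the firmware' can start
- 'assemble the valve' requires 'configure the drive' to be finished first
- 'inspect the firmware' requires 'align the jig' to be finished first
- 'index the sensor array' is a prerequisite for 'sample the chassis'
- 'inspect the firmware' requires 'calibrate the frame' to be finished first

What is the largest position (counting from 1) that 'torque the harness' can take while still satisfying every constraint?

Every step that must follow 'torque the harness' has to come after it. Tracing all chains starting from 'torque the harness', those steps are: 'align the jig', 'assemble the valve', 'sample the chassis', 'calibrate the frame', 'weld the actuator', 'inspect the firmware' — 6 in total.
With 6 mandatory successors out of 10 steps total, the latest slot for 'torque the harness' is 10−6 = 4, and it's reachable by doing all non-successors before 'torque the harness'.

4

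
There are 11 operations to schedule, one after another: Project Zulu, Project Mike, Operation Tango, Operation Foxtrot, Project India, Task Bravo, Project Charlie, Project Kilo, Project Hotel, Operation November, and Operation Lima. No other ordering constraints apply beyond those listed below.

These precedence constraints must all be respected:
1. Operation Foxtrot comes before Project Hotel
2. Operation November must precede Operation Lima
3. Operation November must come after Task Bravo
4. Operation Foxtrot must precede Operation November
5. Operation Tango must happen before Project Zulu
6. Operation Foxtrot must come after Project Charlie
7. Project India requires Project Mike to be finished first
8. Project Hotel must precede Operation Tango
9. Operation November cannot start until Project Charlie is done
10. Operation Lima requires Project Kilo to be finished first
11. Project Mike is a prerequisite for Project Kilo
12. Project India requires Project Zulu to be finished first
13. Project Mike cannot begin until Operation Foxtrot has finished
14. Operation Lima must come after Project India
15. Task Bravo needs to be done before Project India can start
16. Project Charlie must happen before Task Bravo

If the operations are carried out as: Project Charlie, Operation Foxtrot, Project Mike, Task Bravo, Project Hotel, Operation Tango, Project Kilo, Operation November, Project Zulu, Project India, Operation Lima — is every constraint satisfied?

Checking each listed constraint against this order: for instance, Project Charlie is in position 1 and Operation November in position 8, so that constraint holds — and the remaining constraints check out the same way.

Yes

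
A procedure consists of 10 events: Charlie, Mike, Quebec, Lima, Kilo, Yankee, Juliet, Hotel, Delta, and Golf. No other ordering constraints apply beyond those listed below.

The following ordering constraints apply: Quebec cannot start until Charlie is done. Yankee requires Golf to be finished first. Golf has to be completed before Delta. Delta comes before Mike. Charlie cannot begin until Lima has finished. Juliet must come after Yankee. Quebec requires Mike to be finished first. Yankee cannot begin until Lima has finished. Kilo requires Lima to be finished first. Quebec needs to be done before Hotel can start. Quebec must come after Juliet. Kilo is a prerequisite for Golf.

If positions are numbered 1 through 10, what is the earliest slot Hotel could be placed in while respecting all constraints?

The events that are forced before Hotel, directly or transitively, are Charlie, Mike, Quebec, Lima, Kilo, Yankee, Juliet, Delta, Golf. That's 9 events.
With 9 mandatory predecessors, the earliest Hotel can sit is position 9+1 = 10, and placing just those 9 first achieves it.

10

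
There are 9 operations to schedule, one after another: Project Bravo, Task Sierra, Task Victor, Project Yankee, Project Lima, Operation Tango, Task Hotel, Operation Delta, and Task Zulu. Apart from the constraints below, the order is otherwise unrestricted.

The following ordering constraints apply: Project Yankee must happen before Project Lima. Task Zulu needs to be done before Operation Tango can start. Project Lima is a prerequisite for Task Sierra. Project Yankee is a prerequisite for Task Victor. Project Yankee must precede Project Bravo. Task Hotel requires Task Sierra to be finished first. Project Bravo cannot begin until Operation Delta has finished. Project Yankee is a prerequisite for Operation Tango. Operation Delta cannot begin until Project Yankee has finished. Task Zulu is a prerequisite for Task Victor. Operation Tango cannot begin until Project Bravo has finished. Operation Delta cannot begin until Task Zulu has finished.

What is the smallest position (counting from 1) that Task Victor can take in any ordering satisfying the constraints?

3

Working backwards through the constraints from Task Victor, its full set of required predecessors is Project Yankee, Task Zulu — 2 of them.
So at minimum 2 operations come before Task Victor, putting Task Victor no earlier than position 3. That position is achievable by scheduling exactly those predecessors first.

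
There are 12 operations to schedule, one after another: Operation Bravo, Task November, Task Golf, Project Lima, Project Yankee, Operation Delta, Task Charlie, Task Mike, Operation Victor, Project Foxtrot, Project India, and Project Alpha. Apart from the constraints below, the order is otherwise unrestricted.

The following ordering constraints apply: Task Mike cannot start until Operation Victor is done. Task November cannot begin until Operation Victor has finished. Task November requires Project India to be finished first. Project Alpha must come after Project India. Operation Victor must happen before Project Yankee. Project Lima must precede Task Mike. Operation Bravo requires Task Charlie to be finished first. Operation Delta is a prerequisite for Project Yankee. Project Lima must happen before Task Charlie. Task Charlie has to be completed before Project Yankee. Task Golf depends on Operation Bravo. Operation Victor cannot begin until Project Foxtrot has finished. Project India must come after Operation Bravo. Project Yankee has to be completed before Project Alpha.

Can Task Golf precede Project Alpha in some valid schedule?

Yes

No chain of constraints runs from Project Alpha to Task Golf, so Project Alpha is not required to come first.
That means at least one valid schedule has Task Golf before Project Alpha.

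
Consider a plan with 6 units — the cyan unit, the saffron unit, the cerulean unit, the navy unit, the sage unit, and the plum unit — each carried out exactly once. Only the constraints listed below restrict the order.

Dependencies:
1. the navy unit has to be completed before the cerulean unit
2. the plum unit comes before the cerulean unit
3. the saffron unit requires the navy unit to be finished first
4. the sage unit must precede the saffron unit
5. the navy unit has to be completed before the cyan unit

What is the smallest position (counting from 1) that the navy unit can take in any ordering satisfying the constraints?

No constraint forces any other unit before the navy unit, so it can be placed first.

1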